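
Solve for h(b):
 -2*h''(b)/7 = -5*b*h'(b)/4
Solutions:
 h(b) = C1 + C2*erfi(sqrt(35)*b/4)


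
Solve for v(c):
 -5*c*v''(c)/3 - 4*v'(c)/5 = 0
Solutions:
 v(c) = C1 + C2*c^(13/25)


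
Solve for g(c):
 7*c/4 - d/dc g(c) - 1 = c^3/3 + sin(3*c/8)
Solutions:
 g(c) = C1 - c^4/12 + 7*c^2/8 - c + 8*cos(3*c/8)/3


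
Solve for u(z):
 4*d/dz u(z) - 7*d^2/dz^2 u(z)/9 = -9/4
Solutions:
 u(z) = C1 + C2*exp(36*z/7) - 9*z/16


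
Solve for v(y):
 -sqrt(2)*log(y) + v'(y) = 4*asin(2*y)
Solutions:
 v(y) = C1 + sqrt(2)*y*(log(y) - 1) + 4*y*asin(2*y) + 2*sqrt(1 - 4*y^2)


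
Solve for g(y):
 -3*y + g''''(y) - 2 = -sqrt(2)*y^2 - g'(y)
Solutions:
 g(y) = C1 + C4*exp(-y) - sqrt(2)*y^3/3 + 3*y^2/2 + 2*y + (C2*sin(sqrt(3)*y/2) + C3*cos(sqrt(3)*y/2))*exp(y/2)


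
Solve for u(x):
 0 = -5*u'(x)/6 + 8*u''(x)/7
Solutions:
 u(x) = C1 + C2*exp(35*x/48)


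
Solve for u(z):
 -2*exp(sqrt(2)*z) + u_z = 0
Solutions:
 u(z) = C1 + sqrt(2)*exp(sqrt(2)*z)


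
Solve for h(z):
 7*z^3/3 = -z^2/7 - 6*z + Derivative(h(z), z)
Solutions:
 h(z) = C1 + 7*z^4/12 + z^3/21 + 3*z^2


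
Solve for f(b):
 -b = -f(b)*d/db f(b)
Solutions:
 f(b) = -sqrt(C1 + b^2)
 f(b) = sqrt(C1 + b^2)


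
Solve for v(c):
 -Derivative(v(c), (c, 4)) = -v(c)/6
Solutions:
 v(c) = C1*exp(-6^(3/4)*c/6) + C2*exp(6^(3/4)*c/6) + C3*sin(6^(3/4)*c/6) + C4*cos(6^(3/4)*c/6)


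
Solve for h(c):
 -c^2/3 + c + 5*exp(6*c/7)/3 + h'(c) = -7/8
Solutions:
 h(c) = C1 + c^3/9 - c^2/2 - 7*c/8 - 35*exp(6*c/7)/18


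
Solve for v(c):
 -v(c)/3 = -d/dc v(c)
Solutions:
 v(c) = C1*exp(c/3)


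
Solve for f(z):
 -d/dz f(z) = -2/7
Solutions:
 f(z) = C1 + 2*z/7


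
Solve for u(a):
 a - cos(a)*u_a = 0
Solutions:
 u(a) = C1 + Integral(a/cos(a), a)


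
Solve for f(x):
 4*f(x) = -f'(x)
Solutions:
 f(x) = C1*exp(-4*x)


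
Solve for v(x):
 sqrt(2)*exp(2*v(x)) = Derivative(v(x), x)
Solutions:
 v(x) = log(-sqrt(-1/(C1 + sqrt(2)*x))) - log(2)/2
 v(x) = log(-1/(C1 + sqrt(2)*x))/2 - log(2)/2


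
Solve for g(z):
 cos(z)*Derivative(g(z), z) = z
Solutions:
 g(z) = C1 + Integral(z/cos(z), z)


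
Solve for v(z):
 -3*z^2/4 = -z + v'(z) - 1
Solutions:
 v(z) = C1 - z^3/4 + z^2/2 + z


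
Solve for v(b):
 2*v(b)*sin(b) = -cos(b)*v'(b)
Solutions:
 v(b) = C1*cos(b)^2


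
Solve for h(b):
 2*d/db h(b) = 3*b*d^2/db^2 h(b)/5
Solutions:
 h(b) = C1 + C2*b^(13/3)


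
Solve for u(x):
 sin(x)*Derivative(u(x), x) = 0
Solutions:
 u(x) = C1


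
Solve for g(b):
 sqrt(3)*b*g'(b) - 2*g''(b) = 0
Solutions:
 g(b) = C1 + C2*erfi(3^(1/4)*b/2)


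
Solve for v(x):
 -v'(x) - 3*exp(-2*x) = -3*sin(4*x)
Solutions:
 v(x) = C1 - 3*cos(4*x)/4 + 3*exp(-2*x)/2


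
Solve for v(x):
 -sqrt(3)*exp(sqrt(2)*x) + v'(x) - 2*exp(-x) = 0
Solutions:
 v(x) = C1 + sqrt(6)*exp(sqrt(2)*x)/2 - 2*exp(-x)


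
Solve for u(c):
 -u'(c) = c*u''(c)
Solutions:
 u(c) = C1 + C2*log(c)


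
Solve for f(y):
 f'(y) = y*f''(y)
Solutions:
 f(y) = C1 + C2*y^2


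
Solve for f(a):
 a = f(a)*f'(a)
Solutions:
 f(a) = -sqrt(C1 + a^2)
 f(a) = sqrt(C1 + a^2)


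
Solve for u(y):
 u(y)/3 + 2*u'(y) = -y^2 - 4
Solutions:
 u(y) = C1*exp(-y/6) - 3*y^2 + 36*y - 228


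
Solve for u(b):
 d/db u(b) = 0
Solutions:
 u(b) = C1


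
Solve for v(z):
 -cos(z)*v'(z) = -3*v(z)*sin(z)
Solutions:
 v(z) = C1/cos(z)^3


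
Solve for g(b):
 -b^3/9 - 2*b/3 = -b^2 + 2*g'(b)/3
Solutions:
 g(b) = C1 - b^4/24 + b^3/2 - b^2/2


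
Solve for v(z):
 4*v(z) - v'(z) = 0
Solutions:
 v(z) = C1*exp(4*z)


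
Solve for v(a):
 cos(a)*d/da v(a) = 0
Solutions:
 v(a) = C1


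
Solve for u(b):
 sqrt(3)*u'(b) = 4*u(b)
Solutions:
 u(b) = C1*exp(4*sqrt(3)*b/3)


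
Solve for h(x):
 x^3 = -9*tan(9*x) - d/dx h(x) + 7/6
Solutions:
 h(x) = C1 - x^4/4 + 7*x/6 + log(cos(9*x))


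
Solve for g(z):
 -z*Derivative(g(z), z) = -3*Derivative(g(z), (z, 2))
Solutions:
 g(z) = C1 + C2*erfi(sqrt(6)*z/6)


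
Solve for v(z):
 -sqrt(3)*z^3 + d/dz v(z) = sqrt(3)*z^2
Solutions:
 v(z) = C1 + sqrt(3)*z^4/4 + sqrt(3)*z^3/3


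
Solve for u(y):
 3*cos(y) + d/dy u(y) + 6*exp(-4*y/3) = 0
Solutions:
 u(y) = C1 - 3*sin(y) + 9*exp(-4*y/3)/2


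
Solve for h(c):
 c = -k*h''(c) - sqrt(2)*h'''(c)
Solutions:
 h(c) = C1 + C2*c + C3*exp(-sqrt(2)*c*k/2) - c^3/(6*k) + sqrt(2)*c^2/(2*k^2)


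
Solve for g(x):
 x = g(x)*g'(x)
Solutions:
 g(x) = -sqrt(C1 + x^2)
 g(x) = sqrt(C1 + x^2)


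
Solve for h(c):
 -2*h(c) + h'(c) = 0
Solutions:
 h(c) = C1*exp(2*c)


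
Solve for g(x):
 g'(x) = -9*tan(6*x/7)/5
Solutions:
 g(x) = C1 + 21*log(cos(6*x/7))/10


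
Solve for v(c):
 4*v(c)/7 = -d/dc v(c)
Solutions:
 v(c) = C1*exp(-4*c/7)


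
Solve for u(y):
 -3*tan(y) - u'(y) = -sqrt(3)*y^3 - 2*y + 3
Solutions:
 u(y) = C1 + sqrt(3)*y^4/4 + y^2 - 3*y + 3*log(cos(y))


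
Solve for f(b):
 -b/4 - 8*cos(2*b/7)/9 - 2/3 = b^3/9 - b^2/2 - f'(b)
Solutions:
 f(b) = C1 + b^4/36 - b^3/6 + b^2/8 + 2*b/3 + 28*sin(2*b/7)/9


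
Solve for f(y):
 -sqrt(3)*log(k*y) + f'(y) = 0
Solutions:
 f(y) = C1 + sqrt(3)*y*log(k*y) - sqrt(3)*y


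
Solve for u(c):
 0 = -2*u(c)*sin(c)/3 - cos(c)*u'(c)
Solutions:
 u(c) = C1*cos(c)^(2/3)


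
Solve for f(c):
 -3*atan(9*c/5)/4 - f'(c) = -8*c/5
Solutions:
 f(c) = C1 + 4*c^2/5 - 3*c*atan(9*c/5)/4 + 5*log(81*c^2 + 25)/24


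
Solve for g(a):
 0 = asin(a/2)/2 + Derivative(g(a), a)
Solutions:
 g(a) = C1 - a*asin(a/2)/2 - sqrt(4 - a^2)/2


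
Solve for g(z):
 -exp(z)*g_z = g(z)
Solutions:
 g(z) = C1*exp(exp(-z))


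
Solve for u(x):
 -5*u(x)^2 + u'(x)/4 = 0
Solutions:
 u(x) = -1/(C1 + 20*x)


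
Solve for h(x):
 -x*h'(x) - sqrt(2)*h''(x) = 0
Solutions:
 h(x) = C1 + C2*erf(2^(1/4)*x/2)


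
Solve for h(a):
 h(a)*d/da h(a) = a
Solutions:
 h(a) = -sqrt(C1 + a^2)
 h(a) = sqrt(C1 + a^2)


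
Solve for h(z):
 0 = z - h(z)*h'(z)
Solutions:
 h(z) = -sqrt(C1 + z^2)
 h(z) = sqrt(C1 + z^2)


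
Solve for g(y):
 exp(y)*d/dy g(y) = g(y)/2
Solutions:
 g(y) = C1*exp(-exp(-y)/2)


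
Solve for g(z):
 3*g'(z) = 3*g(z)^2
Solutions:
 g(z) = -1/(C1 + z)


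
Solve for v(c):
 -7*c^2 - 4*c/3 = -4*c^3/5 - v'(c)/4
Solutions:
 v(c) = C1 - 4*c^4/5 + 28*c^3/3 + 8*c^2/3


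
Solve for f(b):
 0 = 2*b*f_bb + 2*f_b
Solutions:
 f(b) = C1 + C2*log(b)


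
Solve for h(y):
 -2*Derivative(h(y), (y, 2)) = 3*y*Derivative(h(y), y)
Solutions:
 h(y) = C1 + C2*erf(sqrt(3)*y/2)


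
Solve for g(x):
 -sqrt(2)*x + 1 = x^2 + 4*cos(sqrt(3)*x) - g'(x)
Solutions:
 g(x) = C1 + x^3/3 + sqrt(2)*x^2/2 - x + 4*sqrt(3)*sin(sqrt(3)*x)/3


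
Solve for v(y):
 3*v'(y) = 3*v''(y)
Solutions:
 v(y) = C1 + C2*exp(y)


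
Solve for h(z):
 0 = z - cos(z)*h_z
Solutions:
 h(z) = C1 + Integral(z/cos(z), z)


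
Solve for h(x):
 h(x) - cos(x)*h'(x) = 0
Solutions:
 h(x) = C1*sqrt(sin(x) + 1)/sqrt(sin(x) - 1)


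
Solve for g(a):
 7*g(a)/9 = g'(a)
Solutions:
 g(a) = C1*exp(7*a/9)


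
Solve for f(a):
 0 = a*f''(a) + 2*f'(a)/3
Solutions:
 f(a) = C1 + C2*a^(1/3)


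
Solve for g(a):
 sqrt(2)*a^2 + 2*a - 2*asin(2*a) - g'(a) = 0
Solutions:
 g(a) = C1 + sqrt(2)*a^3/3 + a^2 - 2*a*asin(2*a) - sqrt(1 - 4*a^2)


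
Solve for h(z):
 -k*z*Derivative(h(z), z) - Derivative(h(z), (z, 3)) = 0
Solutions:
 h(z) = C1 + Integral(C2*airyai(z*(-k)^(1/3)) + C3*airybi(z*(-k)^(1/3)), z)


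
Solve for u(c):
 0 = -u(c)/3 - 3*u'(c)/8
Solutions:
 u(c) = C1*exp(-8*c/9)


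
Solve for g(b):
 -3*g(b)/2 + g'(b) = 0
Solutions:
 g(b) = C1*exp(3*b/2)


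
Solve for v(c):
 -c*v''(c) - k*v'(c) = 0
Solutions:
 v(c) = C1 + c^(1 - re(k))*(C2*sin(log(c)*Abs(im(k))) + C3*cos(log(c)*im(k)))


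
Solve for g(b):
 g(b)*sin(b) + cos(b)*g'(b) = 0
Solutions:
 g(b) = C1*cos(b)


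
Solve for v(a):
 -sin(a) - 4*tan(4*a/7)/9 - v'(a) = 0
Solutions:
 v(a) = C1 + 7*log(cos(4*a/7))/9 + cos(a)


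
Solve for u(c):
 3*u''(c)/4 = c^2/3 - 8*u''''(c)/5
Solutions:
 u(c) = C1 + C2*c + C3*sin(sqrt(30)*c/8) + C4*cos(sqrt(30)*c/8) + c^4/27 - 128*c^2/135


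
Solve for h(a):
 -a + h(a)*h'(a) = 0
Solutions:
 h(a) = -sqrt(C1 + a^2)
 h(a) = sqrt(C1 + a^2)


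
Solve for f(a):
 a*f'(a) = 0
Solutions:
 f(a) = C1


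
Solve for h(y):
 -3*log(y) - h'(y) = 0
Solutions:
 h(y) = C1 - 3*y*log(y) + 3*y


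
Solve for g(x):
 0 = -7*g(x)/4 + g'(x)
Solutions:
 g(x) = C1*exp(7*x/4)


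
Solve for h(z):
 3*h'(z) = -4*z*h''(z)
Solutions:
 h(z) = C1 + C2*z^(1/4)


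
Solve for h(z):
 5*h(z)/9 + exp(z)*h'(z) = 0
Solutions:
 h(z) = C1*exp(5*exp(-z)/9)


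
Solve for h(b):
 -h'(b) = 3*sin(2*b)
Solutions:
 h(b) = C1 + 3*cos(2*b)/2


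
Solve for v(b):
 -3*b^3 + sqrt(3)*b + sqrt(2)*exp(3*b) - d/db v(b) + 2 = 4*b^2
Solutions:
 v(b) = C1 - 3*b^4/4 - 4*b^3/3 + sqrt(3)*b^2/2 + 2*b + sqrt(2)*exp(3*b)/3


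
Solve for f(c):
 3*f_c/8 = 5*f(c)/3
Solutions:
 f(c) = C1*exp(40*c/9)


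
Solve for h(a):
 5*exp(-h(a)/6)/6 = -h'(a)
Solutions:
 h(a) = 6*log(C1 - 5*a/36)


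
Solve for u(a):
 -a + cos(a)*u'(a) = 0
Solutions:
 u(a) = C1 + Integral(a/cos(a), a)


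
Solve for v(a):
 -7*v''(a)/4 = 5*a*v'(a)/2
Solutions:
 v(a) = C1 + C2*erf(sqrt(35)*a/7)


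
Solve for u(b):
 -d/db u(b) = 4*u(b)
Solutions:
 u(b) = C1*exp(-4*b)


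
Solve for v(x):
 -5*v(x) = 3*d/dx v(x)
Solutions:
 v(x) = C1*exp(-5*x/3)


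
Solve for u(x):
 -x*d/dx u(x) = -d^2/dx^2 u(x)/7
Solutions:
 u(x) = C1 + C2*erfi(sqrt(14)*x/2)


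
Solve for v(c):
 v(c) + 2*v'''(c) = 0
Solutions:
 v(c) = C3*exp(-2^(2/3)*c/2) + (C1*sin(2^(2/3)*sqrt(3)*c/4) + C2*cos(2^(2/3)*sqrt(3)*c/4))*exp(2^(2/3)*c/4)


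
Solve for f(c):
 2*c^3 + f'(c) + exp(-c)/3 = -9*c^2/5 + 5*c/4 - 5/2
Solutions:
 f(c) = C1 - c^4/2 - 3*c^3/5 + 5*c^2/8 - 5*c/2 + exp(-c)/3


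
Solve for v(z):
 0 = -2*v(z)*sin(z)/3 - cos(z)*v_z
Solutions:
 v(z) = C1*cos(z)^(2/3)


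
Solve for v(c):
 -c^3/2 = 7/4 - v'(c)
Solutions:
 v(c) = C1 + c^4/8 + 7*c/4


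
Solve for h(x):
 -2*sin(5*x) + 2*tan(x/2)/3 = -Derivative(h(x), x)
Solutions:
 h(x) = C1 + 4*log(cos(x/2))/3 - 2*cos(5*x)/5


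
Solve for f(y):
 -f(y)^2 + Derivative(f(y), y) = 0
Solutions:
 f(y) = -1/(C1 + y)


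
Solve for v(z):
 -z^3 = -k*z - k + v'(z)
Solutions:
 v(z) = C1 + k*z^2/2 + k*z - z^4/4


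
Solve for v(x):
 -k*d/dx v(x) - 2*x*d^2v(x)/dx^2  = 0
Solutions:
 v(x) = C1 + x^(1 - re(k)/2)*(C2*sin(log(x)*Abs(im(k))/2) + C3*cos(log(x)*im(k)/2))


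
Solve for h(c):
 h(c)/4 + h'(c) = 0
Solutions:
 h(c) = C1*exp(-c/4)


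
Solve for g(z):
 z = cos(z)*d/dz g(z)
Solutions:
 g(z) = C1 + Integral(z/cos(z), z)


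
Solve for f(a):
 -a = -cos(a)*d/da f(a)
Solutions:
 f(a) = C1 + Integral(a/cos(a), a)


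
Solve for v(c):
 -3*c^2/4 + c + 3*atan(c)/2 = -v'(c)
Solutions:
 v(c) = C1 + c^3/4 - c^2/2 - 3*c*atan(c)/2 + 3*log(c^2 + 1)/4


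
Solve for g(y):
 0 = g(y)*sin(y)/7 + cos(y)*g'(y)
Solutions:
 g(y) = C1*cos(y)^(1/7)


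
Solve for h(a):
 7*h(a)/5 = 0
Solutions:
 h(a) = 0


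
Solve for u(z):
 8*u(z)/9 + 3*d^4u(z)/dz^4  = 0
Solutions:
 u(z) = (C1*sin(6^(1/4)*z/3) + C2*cos(6^(1/4)*z/3))*exp(-6^(1/4)*z/3) + (C3*sin(6^(1/4)*z/3) + C4*cos(6^(1/4)*z/3))*exp(6^(1/4)*z/3)


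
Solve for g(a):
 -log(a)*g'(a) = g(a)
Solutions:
 g(a) = C1*exp(-li(a))


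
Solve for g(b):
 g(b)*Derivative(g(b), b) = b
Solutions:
 g(b) = -sqrt(C1 + b^2)
 g(b) = sqrt(C1 + b^2)


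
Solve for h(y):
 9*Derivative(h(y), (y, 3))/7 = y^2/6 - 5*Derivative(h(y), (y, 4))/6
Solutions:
 h(y) = C1 + C2*y + C3*y^2 + C4*exp(-54*y/35) + 7*y^5/3240 - 245*y^4/34992 + 8575*y^3/472392


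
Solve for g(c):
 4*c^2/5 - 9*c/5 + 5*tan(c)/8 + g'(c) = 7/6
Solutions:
 g(c) = C1 - 4*c^3/15 + 9*c^2/10 + 7*c/6 + 5*log(cos(c))/8


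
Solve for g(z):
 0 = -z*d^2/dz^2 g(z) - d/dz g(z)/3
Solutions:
 g(z) = C1 + C2*z^(2/3)


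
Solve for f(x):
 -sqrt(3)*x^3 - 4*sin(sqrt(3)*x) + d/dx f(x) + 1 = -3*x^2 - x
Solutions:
 f(x) = C1 + sqrt(3)*x^4/4 - x^3 - x^2/2 - x - 4*sqrt(3)*cos(sqrt(3)*x)/3


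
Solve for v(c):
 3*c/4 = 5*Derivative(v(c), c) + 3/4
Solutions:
 v(c) = C1 + 3*c^2/40 - 3*c/20


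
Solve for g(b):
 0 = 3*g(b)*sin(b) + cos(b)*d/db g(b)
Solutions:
 g(b) = C1*cos(b)^3


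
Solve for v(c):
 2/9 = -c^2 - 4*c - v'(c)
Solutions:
 v(c) = C1 - c^3/3 - 2*c^2 - 2*c/9


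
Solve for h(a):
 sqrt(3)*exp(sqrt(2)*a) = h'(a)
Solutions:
 h(a) = C1 + sqrt(6)*exp(sqrt(2)*a)/2


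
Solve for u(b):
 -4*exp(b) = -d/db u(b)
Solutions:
 u(b) = C1 + 4*exp(b)


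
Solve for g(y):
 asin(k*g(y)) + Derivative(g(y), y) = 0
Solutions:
 Integral(1/asin(_y*k), (_y, g(y))) = C1 - y


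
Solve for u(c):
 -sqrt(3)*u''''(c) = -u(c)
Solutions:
 u(c) = C1*exp(-3^(7/8)*c/3) + C2*exp(3^(7/8)*c/3) + C3*sin(3^(7/8)*c/3) + C4*cos(3^(7/8)*c/3)


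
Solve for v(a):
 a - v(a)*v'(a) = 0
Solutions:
 v(a) = -sqrt(C1 + a^2)
 v(a) = sqrt(C1 + a^2)


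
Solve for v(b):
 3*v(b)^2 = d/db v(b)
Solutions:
 v(b) = -1/(C1 + 3*b)


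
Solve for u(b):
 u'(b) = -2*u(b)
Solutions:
 u(b) = C1*exp(-2*b)


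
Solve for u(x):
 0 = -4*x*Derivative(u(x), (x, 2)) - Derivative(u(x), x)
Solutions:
 u(x) = C1 + C2*x^(3/4)


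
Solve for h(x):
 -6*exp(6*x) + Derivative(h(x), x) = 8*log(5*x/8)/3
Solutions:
 h(x) = C1 + 8*x*log(x)/3 + x*(-8*log(2) - 8/3 + 8*log(5)/3) + exp(6*x)


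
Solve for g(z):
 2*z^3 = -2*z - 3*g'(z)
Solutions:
 g(z) = C1 - z^4/6 - z^2/3


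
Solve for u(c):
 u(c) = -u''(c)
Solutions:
 u(c) = C1*sin(c) + C2*cos(c)


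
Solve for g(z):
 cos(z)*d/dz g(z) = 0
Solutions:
 g(z) = C1


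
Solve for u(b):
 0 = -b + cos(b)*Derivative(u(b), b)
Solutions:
 u(b) = C1 + Integral(b/cos(b), b)


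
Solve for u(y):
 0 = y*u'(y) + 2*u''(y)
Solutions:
 u(y) = C1 + C2*erf(y/2)


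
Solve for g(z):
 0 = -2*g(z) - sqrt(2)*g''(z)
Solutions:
 g(z) = C1*sin(2^(1/4)*z) + C2*cos(2^(1/4)*z)


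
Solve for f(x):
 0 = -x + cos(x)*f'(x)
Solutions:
 f(x) = C1 + Integral(x/cos(x), x)


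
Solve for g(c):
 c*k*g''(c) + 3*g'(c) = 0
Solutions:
 g(c) = C1 + c^(((re(k) - 3)*re(k) + im(k)^2)/(re(k)^2 + im(k)^2))*(C2*sin(3*log(c)*Abs(im(k))/(re(k)^2 + im(k)^2)) + C3*cos(3*log(c)*im(k)/(re(k)^2 + im(k)^2)))


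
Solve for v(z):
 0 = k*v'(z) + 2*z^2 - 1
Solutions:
 v(z) = C1 - 2*z^3/(3*k) + z/k


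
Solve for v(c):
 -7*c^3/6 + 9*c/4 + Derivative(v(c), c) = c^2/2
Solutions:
 v(c) = C1 + 7*c^4/24 + c^3/6 - 9*c^2/8


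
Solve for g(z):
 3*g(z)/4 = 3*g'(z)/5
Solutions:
 g(z) = C1*exp(5*z/4)


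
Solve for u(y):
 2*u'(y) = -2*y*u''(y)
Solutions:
 u(y) = C1 + C2*log(y)


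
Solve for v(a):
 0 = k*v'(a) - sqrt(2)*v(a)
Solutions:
 v(a) = C1*exp(sqrt(2)*a/k)


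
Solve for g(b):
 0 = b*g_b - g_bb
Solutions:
 g(b) = C1 + C2*erfi(sqrt(2)*b/2)


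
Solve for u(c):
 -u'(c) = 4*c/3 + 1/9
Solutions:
 u(c) = C1 - 2*c^2/3 - c/9


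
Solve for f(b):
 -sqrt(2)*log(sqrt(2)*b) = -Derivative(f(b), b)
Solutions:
 f(b) = C1 + sqrt(2)*b*log(b) - sqrt(2)*b + sqrt(2)*b*log(2)/2


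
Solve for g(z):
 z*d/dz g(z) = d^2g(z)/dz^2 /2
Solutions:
 g(z) = C1 + C2*erfi(z)


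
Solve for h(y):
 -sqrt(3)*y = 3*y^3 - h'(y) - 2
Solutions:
 h(y) = C1 + 3*y^4/4 + sqrt(3)*y^2/2 - 2*y


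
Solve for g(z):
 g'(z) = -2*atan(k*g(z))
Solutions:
 Integral(1/atan(_y*k), (_y, g(z))) = C1 - 2*z


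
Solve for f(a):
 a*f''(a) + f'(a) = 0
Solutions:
 f(a) = C1 + C2*log(a)


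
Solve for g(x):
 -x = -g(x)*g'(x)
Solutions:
 g(x) = -sqrt(C1 + x^2)
 g(x) = sqrt(C1 + x^2)


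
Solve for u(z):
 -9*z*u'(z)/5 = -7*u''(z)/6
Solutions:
 u(z) = C1 + C2*erfi(3*sqrt(105)*z/35)


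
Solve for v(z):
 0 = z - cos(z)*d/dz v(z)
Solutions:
 v(z) = C1 + Integral(z/cos(z), z)


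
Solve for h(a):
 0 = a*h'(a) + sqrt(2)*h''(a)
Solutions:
 h(a) = C1 + C2*erf(2^(1/4)*a/2)


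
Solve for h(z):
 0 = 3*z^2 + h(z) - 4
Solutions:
 h(z) = 4 - 3*z^2


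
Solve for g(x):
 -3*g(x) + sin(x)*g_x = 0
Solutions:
 g(x) = C1*(cos(x) - 1)^(3/2)/(cos(x) + 1)^(3/2)


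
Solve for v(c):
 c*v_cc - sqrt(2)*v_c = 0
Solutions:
 v(c) = C1 + C2*c^(1 + sqrt(2))


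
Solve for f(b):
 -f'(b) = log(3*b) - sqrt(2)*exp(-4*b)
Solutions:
 f(b) = C1 - b*log(b) + b*(1 - log(3)) - sqrt(2)*exp(-4*b)/4


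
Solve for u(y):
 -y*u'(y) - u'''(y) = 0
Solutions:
 u(y) = C1 + Integral(C2*airyai(-y) + C3*airybi(-y), y)


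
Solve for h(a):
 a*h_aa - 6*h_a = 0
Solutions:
 h(a) = C1 + C2*a^7


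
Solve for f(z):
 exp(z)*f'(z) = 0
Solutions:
 f(z) = C1


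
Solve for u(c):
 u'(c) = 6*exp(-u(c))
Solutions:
 u(c) = log(C1 + 6*c)


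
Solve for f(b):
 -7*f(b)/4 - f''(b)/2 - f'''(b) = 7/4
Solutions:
 f(b) = C1*exp(b*(-2 + (3*sqrt(4011) + 190)^(-1/3) + (3*sqrt(4011) + 190)^(1/3))/12)*sin(sqrt(3)*b*(-(3*sqrt(4011) + 190)^(1/3) + (3*sqrt(4011) + 190)^(-1/3))/12) + C2*exp(b*(-2 + (3*sqrt(4011) + 190)^(-1/3) + (3*sqrt(4011) + 190)^(1/3))/12)*cos(sqrt(3)*b*(-(3*sqrt(4011) + 190)^(1/3) + (3*sqrt(4011) + 190)^(-1/3))/12) + C3*exp(-b*((3*sqrt(4011) + 190)^(-1/3) + 1 + (3*sqrt(4011) + 190)^(1/3))/6) - 1


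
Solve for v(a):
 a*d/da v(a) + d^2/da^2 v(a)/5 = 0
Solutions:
 v(a) = C1 + C2*erf(sqrt(10)*a/2)


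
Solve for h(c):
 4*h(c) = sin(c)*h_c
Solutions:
 h(c) = C1*(cos(c)^2 - 2*cos(c) + 1)/(cos(c)^2 + 2*cos(c) + 1)


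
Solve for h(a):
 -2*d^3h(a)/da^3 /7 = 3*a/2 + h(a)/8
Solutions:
 h(a) = C3*exp(-2^(2/3)*7^(1/3)*a/4) - 12*a + (C1*sin(2^(2/3)*sqrt(3)*7^(1/3)*a/8) + C2*cos(2^(2/3)*sqrt(3)*7^(1/3)*a/8))*exp(2^(2/3)*7^(1/3)*a/8)


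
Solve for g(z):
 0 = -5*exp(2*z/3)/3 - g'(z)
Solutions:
 g(z) = C1 - 5*exp(2*z/3)/2


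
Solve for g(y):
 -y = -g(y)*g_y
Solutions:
 g(y) = -sqrt(C1 + y^2)
 g(y) = sqrt(C1 + y^2)


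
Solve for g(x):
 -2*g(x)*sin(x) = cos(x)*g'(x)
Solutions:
 g(x) = C1*cos(x)^2


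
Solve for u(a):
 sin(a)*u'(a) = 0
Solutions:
 u(a) = C1


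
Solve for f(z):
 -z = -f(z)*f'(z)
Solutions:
 f(z) = -sqrt(C1 + z^2)
 f(z) = sqrt(C1 + z^2)


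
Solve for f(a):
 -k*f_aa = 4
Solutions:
 f(a) = C1 + C2*a - 2*a^2/k


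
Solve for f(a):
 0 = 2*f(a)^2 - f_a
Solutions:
 f(a) = -1/(C1 + 2*a)


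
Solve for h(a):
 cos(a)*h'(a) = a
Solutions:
 h(a) = C1 + Integral(a/cos(a), a)


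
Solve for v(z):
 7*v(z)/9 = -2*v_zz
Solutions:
 v(z) = C1*sin(sqrt(14)*z/6) + C2*cos(sqrt(14)*z/6)


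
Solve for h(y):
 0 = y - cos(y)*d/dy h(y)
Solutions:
 h(y) = C1 + Integral(y/cos(y), y)


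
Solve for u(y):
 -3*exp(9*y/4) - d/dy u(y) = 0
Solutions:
 u(y) = C1 - 4*exp(9*y/4)/3


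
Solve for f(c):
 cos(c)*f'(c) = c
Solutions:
 f(c) = C1 + Integral(c/cos(c), c)


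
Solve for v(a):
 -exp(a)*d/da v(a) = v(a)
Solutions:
 v(a) = C1*exp(exp(-a))


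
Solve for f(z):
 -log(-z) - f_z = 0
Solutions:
 f(z) = C1 - z*log(-z) + z


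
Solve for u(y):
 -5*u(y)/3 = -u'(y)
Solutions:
 u(y) = C1*exp(5*y/3)


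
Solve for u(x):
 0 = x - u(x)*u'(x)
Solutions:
 u(x) = -sqrt(C1 + x^2)
 u(x) = sqrt(C1 + x^2)


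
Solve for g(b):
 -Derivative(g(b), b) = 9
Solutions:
 g(b) = C1 - 9*b


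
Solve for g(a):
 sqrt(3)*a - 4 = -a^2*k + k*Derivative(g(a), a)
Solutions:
 g(a) = C1 + a^3/3 + sqrt(3)*a^2/(2*k) - 4*a/k


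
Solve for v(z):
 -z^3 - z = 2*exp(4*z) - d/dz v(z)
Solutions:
 v(z) = C1 + z^4/4 + z^2/2 + exp(4*z)/2


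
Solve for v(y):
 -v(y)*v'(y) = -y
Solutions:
 v(y) = -sqrt(C1 + y^2)
 v(y) = sqrt(C1 + y^2)


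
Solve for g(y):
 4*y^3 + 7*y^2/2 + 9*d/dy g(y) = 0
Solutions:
 g(y) = C1 - y^4/9 - 7*y^3/54


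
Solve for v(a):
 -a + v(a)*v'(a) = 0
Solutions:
 v(a) = -sqrt(C1 + a^2)
 v(a) = sqrt(C1 + a^2)


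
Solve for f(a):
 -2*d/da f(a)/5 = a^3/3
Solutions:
 f(a) = C1 - 5*a^4/24


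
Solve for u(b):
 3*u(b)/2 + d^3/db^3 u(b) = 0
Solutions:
 u(b) = C3*exp(-2^(2/3)*3^(1/3)*b/2) + (C1*sin(2^(2/3)*3^(5/6)*b/4) + C2*cos(2^(2/3)*3^(5/6)*b/4))*exp(2^(2/3)*3^(1/3)*b/4)


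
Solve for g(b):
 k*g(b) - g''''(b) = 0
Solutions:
 g(b) = C1*exp(-b*k^(1/4)) + C2*exp(b*k^(1/4)) + C3*exp(-I*b*k^(1/4)) + C4*exp(I*b*k^(1/4))


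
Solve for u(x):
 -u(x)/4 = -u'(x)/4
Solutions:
 u(x) = C1*exp(x)


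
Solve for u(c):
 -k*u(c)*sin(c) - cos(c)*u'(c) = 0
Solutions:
 u(c) = C1*exp(k*log(cos(c)))


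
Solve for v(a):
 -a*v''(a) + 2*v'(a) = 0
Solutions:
 v(a) = C1 + C2*a^3


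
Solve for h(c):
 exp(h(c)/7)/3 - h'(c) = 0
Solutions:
 h(c) = 7*log(-1/(C1 + c)) + 7*log(21)


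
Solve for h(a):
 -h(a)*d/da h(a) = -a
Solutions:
 h(a) = -sqrt(C1 + a^2)
 h(a) = sqrt(C1 + a^2)


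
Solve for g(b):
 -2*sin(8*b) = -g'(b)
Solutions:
 g(b) = C1 - cos(8*b)/4


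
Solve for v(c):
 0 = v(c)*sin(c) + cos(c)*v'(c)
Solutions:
 v(c) = C1*cos(c)


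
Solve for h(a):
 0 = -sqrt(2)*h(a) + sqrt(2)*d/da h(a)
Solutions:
 h(a) = C1*exp(a)


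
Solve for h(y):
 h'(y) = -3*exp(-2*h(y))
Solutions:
 h(y) = log(-sqrt(C1 - 6*y))
 h(y) = log(C1 - 6*y)/2


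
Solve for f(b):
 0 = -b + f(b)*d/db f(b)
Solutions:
 f(b) = -sqrt(C1 + b^2)
 f(b) = sqrt(C1 + b^2)


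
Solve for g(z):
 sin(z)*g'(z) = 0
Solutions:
 g(z) = C1


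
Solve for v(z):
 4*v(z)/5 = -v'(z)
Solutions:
 v(z) = C1*exp(-4*z/5)


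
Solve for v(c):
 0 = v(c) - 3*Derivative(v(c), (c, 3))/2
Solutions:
 v(c) = C3*exp(2^(1/3)*3^(2/3)*c/3) + (C1*sin(2^(1/3)*3^(1/6)*c/2) + C2*cos(2^(1/3)*3^(1/6)*c/2))*exp(-2^(1/3)*3^(2/3)*c/6)


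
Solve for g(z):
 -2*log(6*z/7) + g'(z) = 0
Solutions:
 g(z) = C1 + 2*z*log(z) - 2*z + z*log(36/49)


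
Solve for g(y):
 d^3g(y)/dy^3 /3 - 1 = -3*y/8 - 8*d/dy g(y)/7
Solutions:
 g(y) = C1 + C2*sin(2*sqrt(42)*y/7) + C3*cos(2*sqrt(42)*y/7) - 21*y^2/128 + 7*y/8


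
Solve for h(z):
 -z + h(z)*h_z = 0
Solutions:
 h(z) = -sqrt(C1 + z^2)
 h(z) = sqrt(C1 + z^2)


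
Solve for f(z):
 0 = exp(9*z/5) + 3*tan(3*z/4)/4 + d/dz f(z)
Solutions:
 f(z) = C1 - 5*exp(9*z/5)/9 + log(cos(3*z/4))


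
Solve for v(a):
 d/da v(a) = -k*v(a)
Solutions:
 v(a) = C1*exp(-a*k)


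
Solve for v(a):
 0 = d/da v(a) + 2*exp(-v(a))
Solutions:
 v(a) = log(C1 - 2*a)


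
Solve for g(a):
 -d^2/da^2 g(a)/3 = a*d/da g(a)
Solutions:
 g(a) = C1 + C2*erf(sqrt(6)*a/2)


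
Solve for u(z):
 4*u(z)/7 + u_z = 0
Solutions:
 u(z) = C1*exp(-4*z/7)


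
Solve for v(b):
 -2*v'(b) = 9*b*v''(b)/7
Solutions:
 v(b) = C1 + C2/b^(5/9)


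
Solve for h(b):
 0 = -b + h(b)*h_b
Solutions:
 h(b) = -sqrt(C1 + b^2)
 h(b) = sqrt(C1 + b^2)


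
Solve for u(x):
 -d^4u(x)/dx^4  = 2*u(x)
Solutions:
 u(x) = (C1*sin(2^(3/4)*x/2) + C2*cos(2^(3/4)*x/2))*exp(-2^(3/4)*x/2) + (C3*sin(2^(3/4)*x/2) + C4*cos(2^(3/4)*x/2))*exp(2^(3/4)*x/2)


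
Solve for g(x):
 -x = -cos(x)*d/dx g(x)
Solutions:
 g(x) = C1 + Integral(x/cos(x), x)


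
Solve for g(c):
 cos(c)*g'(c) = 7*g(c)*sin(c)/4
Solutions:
 g(c) = C1/cos(c)^(7/4)


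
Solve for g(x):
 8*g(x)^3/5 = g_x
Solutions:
 g(x) = -sqrt(10)*sqrt(-1/(C1 + 8*x))/2
 g(x) = sqrt(10)*sqrt(-1/(C1 + 8*x))/2


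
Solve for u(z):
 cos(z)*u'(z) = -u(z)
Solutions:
 u(z) = C1*sqrt(sin(z) - 1)/sqrt(sin(z) + 1)


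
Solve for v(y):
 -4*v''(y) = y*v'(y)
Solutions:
 v(y) = C1 + C2*erf(sqrt(2)*y/4)


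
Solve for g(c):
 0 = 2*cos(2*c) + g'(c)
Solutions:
 g(c) = C1 - sin(2*c)


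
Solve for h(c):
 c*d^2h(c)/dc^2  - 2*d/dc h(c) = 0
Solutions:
 h(c) = C1 + C2*c^3


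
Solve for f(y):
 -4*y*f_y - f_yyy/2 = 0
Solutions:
 f(y) = C1 + Integral(C2*airyai(-2*y) + C3*airybi(-2*y), y)


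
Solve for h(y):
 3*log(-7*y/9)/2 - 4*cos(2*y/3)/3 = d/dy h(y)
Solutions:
 h(y) = C1 + 3*y*log(-y)/2 - 3*y*log(3) - 3*y/2 + 3*y*log(7)/2 - 2*sin(2*y/3)


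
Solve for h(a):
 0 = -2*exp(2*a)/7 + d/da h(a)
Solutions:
 h(a) = C1 + exp(2*a)/7


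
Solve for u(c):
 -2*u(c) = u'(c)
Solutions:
 u(c) = C1*exp(-2*c)


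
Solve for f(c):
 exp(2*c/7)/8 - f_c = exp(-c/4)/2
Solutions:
 f(c) = C1 + 7*exp(2*c/7)/16 + 2*exp(-c/4)


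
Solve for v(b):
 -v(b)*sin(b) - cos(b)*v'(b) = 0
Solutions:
 v(b) = C1*cos(b)


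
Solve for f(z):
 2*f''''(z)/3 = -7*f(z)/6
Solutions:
 f(z) = (C1*sin(7^(1/4)*z/2) + C2*cos(7^(1/4)*z/2))*exp(-7^(1/4)*z/2) + (C3*sin(7^(1/4)*z/2) + C4*cos(7^(1/4)*z/2))*exp(7^(1/4)*z/2)


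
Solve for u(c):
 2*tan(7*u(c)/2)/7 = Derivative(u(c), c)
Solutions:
 u(c) = -2*asin(C1*exp(c))/7 + 2*pi/7
 u(c) = 2*asin(C1*exp(c))/7


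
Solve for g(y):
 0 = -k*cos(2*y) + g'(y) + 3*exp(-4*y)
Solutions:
 g(y) = C1 + k*sin(2*y)/2 + 3*exp(-4*y)/4


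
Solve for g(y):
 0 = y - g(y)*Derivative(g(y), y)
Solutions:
 g(y) = -sqrt(C1 + y^2)
 g(y) = sqrt(C1 + y^2)


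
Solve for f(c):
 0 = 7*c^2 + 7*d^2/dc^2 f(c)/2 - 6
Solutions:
 f(c) = C1 + C2*c - c^4/6 + 6*c^2/7


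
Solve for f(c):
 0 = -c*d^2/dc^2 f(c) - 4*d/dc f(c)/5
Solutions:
 f(c) = C1 + C2*c^(1/5)


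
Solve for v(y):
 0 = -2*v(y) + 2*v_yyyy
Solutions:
 v(y) = C1*exp(-y) + C2*exp(y) + C3*sin(y) + C4*cos(y)


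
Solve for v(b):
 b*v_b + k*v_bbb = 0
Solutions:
 v(b) = C1 + Integral(C2*airyai(b*(-1/k)^(1/3)) + C3*airybi(b*(-1/k)^(1/3)), b)


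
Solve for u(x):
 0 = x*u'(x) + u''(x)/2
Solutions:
 u(x) = C1 + C2*erf(x)


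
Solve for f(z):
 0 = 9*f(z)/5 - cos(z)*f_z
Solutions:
 f(z) = C1*(sin(z) + 1)^(9/10)/(sin(z) - 1)^(9/10)


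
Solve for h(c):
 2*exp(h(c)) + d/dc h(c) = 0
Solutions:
 h(c) = log(1/(C1 + 2*c))


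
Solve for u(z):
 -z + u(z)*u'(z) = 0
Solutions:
 u(z) = -sqrt(C1 + z^2)
 u(z) = sqrt(C1 + z^2)


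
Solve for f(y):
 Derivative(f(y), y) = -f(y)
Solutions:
 f(y) = C1*exp(-y)


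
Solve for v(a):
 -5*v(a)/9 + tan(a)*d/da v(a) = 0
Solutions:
 v(a) = C1*sin(a)^(5/9)


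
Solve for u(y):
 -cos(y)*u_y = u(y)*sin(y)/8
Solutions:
 u(y) = C1*cos(y)^(1/8)


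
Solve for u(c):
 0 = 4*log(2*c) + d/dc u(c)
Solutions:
 u(c) = C1 - 4*c*log(c) - c*log(16) + 4*c


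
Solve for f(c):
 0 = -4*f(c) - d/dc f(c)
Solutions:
 f(c) = C1*exp(-4*c)


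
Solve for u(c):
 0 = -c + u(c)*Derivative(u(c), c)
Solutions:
 u(c) = -sqrt(C1 + c^2)
 u(c) = sqrt(C1 + c^2)


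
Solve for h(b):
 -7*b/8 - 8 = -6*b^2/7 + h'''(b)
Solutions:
 h(b) = C1 + C2*b + C3*b^2 + b^5/70 - 7*b^4/192 - 4*b^3/3


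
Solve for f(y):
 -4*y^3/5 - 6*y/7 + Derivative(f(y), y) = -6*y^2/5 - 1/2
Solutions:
 f(y) = C1 + y^4/5 - 2*y^3/5 + 3*y^2/7 - y/2


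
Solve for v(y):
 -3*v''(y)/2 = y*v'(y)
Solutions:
 v(y) = C1 + C2*erf(sqrt(3)*y/3)


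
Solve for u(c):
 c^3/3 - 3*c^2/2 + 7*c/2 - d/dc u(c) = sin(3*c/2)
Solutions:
 u(c) = C1 + c^4/12 - c^3/2 + 7*c^2/4 + 2*cos(3*c/2)/3


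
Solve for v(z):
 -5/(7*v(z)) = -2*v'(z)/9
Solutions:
 v(z) = -sqrt(C1 + 315*z)/7
 v(z) = sqrt(C1 + 315*z)/7


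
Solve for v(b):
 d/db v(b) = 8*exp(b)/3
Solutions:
 v(b) = C1 + 8*exp(b)/3


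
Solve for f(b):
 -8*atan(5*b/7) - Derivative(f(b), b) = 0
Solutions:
 f(b) = C1 - 8*b*atan(5*b/7) + 28*log(25*b^2 + 49)/5


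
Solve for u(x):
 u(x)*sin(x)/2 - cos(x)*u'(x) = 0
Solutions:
 u(x) = C1/sqrt(cos(x))


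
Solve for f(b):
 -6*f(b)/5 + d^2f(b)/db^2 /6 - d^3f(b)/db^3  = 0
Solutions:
 f(b) = C1*exp(b*(5*5^(1/3)/(108*sqrt(26229) + 17491)^(1/3) + 10 + 5^(2/3)*(108*sqrt(26229) + 17491)^(1/3))/180)*sin(sqrt(3)*5^(1/3)*b*(-5^(1/3)*(108*sqrt(26229) + 17491)^(1/3) + 5/(108*sqrt(26229) + 17491)^(1/3))/180) + C2*exp(b*(5*5^(1/3)/(108*sqrt(26229) + 17491)^(1/3) + 10 + 5^(2/3)*(108*sqrt(26229) + 17491)^(1/3))/180)*cos(sqrt(3)*5^(1/3)*b*(-5^(1/3)*(108*sqrt(26229) + 17491)^(1/3) + 5/(108*sqrt(26229) + 17491)^(1/3))/180) + C3*exp(b*(-5^(2/3)*(108*sqrt(26229) + 17491)^(1/3) - 5*5^(1/3)/(108*sqrt(26229) + 17491)^(1/3) + 5)/90)


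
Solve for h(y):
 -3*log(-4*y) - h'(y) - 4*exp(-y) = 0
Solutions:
 h(y) = C1 - 3*y*log(-y) + 3*y*(1 - 2*log(2)) + 4*exp(-y)


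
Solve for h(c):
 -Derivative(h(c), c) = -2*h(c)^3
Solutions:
 h(c) = -sqrt(2)*sqrt(-1/(C1 + 2*c))/2
 h(c) = sqrt(2)*sqrt(-1/(C1 + 2*c))/2


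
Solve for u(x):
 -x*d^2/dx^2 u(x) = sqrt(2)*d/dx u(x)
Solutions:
 u(x) = C1 + C2*x^(1 - sqrt(2))


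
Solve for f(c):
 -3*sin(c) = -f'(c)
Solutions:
 f(c) = C1 - 3*cos(c)


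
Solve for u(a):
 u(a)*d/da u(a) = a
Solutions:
 u(a) = -sqrt(C1 + a^2)
 u(a) = sqrt(C1 + a^2)


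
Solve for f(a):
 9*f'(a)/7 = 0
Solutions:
 f(a) = C1


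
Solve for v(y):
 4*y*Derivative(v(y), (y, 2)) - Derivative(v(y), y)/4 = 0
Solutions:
 v(y) = C1 + C2*y^(17/16)


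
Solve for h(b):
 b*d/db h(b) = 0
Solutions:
 h(b) = C1


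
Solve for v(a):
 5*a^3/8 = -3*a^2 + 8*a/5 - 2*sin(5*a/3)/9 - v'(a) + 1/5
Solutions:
 v(a) = C1 - 5*a^4/32 - a^3 + 4*a^2/5 + a/5 + 2*cos(5*a/3)/15


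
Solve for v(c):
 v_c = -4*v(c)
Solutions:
 v(c) = C1*exp(-4*c)


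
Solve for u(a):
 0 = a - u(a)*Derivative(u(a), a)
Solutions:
 u(a) = -sqrt(C1 + a^2)
 u(a) = sqrt(C1 + a^2)


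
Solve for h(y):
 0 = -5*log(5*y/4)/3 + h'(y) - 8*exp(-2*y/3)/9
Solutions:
 h(y) = C1 + 5*y*log(y)/3 + 5*y*(-2*log(2) - 1 + log(5))/3 - 4*exp(-2*y/3)/3


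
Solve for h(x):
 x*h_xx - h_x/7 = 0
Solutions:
 h(x) = C1 + C2*x^(8/7)


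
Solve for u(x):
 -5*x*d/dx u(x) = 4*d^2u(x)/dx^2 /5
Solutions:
 u(x) = C1 + C2*erf(5*sqrt(2)*x/4)


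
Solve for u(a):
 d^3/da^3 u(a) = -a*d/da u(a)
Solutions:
 u(a) = C1 + Integral(C2*airyai(-a) + C3*airybi(-a), a)


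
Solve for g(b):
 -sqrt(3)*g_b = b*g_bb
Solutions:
 g(b) = C1 + C2*b^(1 - sqrt(3))


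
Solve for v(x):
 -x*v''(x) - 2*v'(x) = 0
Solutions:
 v(x) = C1 + C2/x


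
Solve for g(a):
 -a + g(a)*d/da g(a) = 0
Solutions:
 g(a) = -sqrt(C1 + a^2)
 g(a) = sqrt(C1 + a^2)


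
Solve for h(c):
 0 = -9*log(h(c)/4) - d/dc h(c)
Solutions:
 -Integral(1/(-log(_y) + 2*log(2)), (_y, h(c)))/9 = C1 - c


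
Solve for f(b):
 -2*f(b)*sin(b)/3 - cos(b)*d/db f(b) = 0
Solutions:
 f(b) = C1*cos(b)^(2/3)


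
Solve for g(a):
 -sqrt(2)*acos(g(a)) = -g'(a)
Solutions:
 Integral(1/acos(_y), (_y, g(a))) = C1 + sqrt(2)*a


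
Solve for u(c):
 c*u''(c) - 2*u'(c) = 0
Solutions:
 u(c) = C1 + C2*c^3


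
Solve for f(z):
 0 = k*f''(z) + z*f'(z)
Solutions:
 f(z) = C1 + C2*sqrt(k)*erf(sqrt(2)*z*sqrt(1/k)/2)


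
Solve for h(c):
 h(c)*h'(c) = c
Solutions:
 h(c) = -sqrt(C1 + c^2)
 h(c) = sqrt(C1 + c^2)


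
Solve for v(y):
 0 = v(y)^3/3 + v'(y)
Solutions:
 v(y) = -sqrt(6)*sqrt(-1/(C1 - y))/2
 v(y) = sqrt(6)*sqrt(-1/(C1 - y))/2


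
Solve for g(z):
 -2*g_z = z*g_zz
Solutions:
 g(z) = C1 + C2/z


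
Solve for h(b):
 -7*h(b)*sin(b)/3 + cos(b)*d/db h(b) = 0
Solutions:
 h(b) = C1/cos(b)^(7/3)


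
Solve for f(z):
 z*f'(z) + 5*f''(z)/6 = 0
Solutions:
 f(z) = C1 + C2*erf(sqrt(15)*z/5)


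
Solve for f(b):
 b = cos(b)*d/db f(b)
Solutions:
 f(b) = C1 + Integral(b/cos(b), b)


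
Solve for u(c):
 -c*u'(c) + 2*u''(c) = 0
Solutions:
 u(c) = C1 + C2*erfi(c/2)


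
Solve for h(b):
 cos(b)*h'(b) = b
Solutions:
 h(b) = C1 + Integral(b/cos(b), b)


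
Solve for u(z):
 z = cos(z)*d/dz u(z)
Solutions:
 u(z) = C1 + Integral(z/cos(z), z)


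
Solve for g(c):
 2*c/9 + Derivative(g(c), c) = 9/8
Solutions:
 g(c) = C1 - c^2/9 + 9*c/8


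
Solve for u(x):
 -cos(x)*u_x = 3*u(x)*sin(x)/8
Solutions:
 u(x) = C1*cos(x)^(3/8)


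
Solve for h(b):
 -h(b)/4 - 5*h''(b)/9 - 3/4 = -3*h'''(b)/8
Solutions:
 h(b) = C1*exp(b*(-(243*sqrt(915441) + 241147)^(1/3) - 1600/(243*sqrt(915441) + 241147)^(1/3) + 80)/162)*sin(sqrt(3)*b*(-(243*sqrt(915441) + 241147)^(1/3) + 1600/(243*sqrt(915441) + 241147)^(1/3))/162) + C2*exp(b*(-(243*sqrt(915441) + 241147)^(1/3) - 1600/(243*sqrt(915441) + 241147)^(1/3) + 80)/162)*cos(sqrt(3)*b*(-(243*sqrt(915441) + 241147)^(1/3) + 1600/(243*sqrt(915441) + 241147)^(1/3))/162) + C3*exp(b*(1600/(243*sqrt(915441) + 241147)^(1/3) + 40 + (243*sqrt(915441) + 241147)^(1/3))/81) - 3


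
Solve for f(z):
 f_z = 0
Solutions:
 f(z) = C1


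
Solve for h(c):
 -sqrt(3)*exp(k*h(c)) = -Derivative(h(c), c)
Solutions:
 h(c) = Piecewise((log(-1/(C1*k + sqrt(3)*c*k))/k, Ne(k, 0)), (nan, True))
 h(c) = Piecewise((C1 + sqrt(3)*c, Eq(k, 0)), (nan, True))


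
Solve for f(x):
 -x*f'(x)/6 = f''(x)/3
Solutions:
 f(x) = C1 + C2*erf(x/2)


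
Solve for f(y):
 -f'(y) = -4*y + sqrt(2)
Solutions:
 f(y) = C1 + 2*y^2 - sqrt(2)*y


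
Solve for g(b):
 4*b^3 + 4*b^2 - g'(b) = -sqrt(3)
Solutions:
 g(b) = C1 + b^4 + 4*b^3/3 + sqrt(3)*b


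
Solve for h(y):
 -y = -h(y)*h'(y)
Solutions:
 h(y) = -sqrt(C1 + y^2)
 h(y) = sqrt(C1 + y^2)


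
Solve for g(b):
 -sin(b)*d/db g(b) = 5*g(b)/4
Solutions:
 g(b) = C1*(cos(b) + 1)^(5/8)/(cos(b) - 1)^(5/8)


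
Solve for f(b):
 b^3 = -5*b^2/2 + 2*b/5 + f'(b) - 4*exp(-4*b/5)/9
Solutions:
 f(b) = C1 + b^4/4 + 5*b^3/6 - b^2/5 - 5*exp(-4*b/5)/9


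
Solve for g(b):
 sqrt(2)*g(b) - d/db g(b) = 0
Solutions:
 g(b) = C1*exp(sqrt(2)*b)


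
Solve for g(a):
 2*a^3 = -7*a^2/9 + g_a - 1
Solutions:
 g(a) = C1 + a^4/2 + 7*a^3/27 + a


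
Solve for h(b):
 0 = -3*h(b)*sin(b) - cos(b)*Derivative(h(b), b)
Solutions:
 h(b) = C1*cos(b)^3


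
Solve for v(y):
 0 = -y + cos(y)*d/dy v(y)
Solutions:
 v(y) = C1 + Integral(y/cos(y), y)


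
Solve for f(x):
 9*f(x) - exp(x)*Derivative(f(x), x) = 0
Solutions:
 f(x) = C1*exp(-9*exp(-x))


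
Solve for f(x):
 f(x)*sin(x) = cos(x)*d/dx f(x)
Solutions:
 f(x) = C1/cos(x)


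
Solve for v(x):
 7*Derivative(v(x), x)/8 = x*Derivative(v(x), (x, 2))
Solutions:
 v(x) = C1 + C2*x^(15/8)


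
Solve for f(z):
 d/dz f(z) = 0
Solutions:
 f(z) = C1


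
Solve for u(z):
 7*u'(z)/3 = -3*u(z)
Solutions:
 u(z) = C1*exp(-9*z/7)


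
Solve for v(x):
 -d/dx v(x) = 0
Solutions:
 v(x) = C1


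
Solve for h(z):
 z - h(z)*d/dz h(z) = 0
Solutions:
 h(z) = -sqrt(C1 + z^2)
 h(z) = sqrt(C1 + z^2)


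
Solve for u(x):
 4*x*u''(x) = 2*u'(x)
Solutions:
 u(x) = C1 + C2*x^(3/2)


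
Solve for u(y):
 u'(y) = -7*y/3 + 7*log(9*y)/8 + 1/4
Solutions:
 u(y) = C1 - 7*y^2/6 + 7*y*log(y)/8 - 5*y/8 + 7*y*log(3)/4


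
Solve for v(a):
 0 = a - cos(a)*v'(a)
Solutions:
 v(a) = C1 + Integral(a/cos(a), a)


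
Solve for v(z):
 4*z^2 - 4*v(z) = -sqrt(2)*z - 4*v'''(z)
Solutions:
 v(z) = C3*exp(z) + z^2 + sqrt(2)*z/4 + (C1*sin(sqrt(3)*z/2) + C2*cos(sqrt(3)*z/2))*exp(-z/2)


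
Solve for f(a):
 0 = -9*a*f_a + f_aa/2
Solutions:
 f(a) = C1 + C2*erfi(3*a)


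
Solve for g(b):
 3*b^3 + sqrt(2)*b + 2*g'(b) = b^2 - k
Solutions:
 g(b) = C1 - 3*b^4/8 + b^3/6 - sqrt(2)*b^2/4 - b*k/2


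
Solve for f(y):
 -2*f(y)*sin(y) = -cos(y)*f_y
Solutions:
 f(y) = C1/cos(y)^2


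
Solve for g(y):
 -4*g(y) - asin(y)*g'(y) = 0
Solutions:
 g(y) = C1*exp(-4*Integral(1/asin(y), y))


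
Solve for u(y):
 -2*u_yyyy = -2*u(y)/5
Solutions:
 u(y) = C1*exp(-5^(3/4)*y/5) + C2*exp(5^(3/4)*y/5) + C3*sin(5^(3/4)*y/5) + C4*cos(5^(3/4)*y/5)


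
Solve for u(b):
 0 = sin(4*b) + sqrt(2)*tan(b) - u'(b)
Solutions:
 u(b) = C1 - sqrt(2)*log(cos(b)) - cos(4*b)/4


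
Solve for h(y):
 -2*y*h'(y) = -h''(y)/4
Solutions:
 h(y) = C1 + C2*erfi(2*y)


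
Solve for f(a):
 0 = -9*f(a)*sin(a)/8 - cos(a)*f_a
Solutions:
 f(a) = C1*cos(a)^(9/8)


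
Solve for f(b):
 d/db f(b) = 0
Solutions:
 f(b) = C1


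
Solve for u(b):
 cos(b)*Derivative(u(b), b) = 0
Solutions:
 u(b) = C1


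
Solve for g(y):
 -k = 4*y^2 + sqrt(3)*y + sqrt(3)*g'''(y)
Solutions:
 g(y) = C1 + C2*y + C3*y^2 - sqrt(3)*k*y^3/18 - sqrt(3)*y^5/45 - y^4/24


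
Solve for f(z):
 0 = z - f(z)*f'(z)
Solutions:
 f(z) = -sqrt(C1 + z^2)
 f(z) = sqrt(C1 + z^2)


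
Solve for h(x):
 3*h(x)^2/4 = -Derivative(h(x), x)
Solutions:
 h(x) = 4/(C1 + 3*x)


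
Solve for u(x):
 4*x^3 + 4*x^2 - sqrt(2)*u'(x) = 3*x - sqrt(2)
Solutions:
 u(x) = C1 + sqrt(2)*x^4/2 + 2*sqrt(2)*x^3/3 - 3*sqrt(2)*x^2/4 + x


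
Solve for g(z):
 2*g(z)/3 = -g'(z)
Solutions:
 g(z) = C1*exp(-2*z/3)


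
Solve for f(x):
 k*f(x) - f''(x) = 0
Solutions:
 f(x) = C1*exp(-sqrt(k)*x) + C2*exp(sqrt(k)*x)


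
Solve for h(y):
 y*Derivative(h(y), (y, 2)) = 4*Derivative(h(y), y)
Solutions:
 h(y) = C1 + C2*y^5


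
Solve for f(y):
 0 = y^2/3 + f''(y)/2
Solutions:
 f(y) = C1 + C2*y - y^4/18


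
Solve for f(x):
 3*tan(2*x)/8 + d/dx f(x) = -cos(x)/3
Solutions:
 f(x) = C1 + 3*log(cos(2*x))/16 - sin(x)/3


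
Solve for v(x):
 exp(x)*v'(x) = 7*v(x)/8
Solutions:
 v(x) = C1*exp(-7*exp(-x)/8)


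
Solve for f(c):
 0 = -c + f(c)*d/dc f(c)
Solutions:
 f(c) = -sqrt(C1 + c^2)
 f(c) = sqrt(C1 + c^2)


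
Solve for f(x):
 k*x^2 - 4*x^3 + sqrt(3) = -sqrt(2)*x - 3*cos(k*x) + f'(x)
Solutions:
 f(x) = C1 + k*x^3/3 - x^4 + sqrt(2)*x^2/2 + sqrt(3)*x + 3*sin(k*x)/k


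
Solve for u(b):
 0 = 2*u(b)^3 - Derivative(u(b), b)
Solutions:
 u(b) = -sqrt(2)*sqrt(-1/(C1 + 2*b))/2
 u(b) = sqrt(2)*sqrt(-1/(C1 + 2*b))/2


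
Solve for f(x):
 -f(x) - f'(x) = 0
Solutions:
 f(x) = C1*exp(-x)


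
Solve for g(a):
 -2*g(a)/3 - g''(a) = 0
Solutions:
 g(a) = C1*sin(sqrt(6)*a/3) + C2*cos(sqrt(6)*a/3)


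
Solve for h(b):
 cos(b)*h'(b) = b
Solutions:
 h(b) = C1 + Integral(b/cos(b), b)


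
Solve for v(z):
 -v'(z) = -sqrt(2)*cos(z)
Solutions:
 v(z) = C1 + sqrt(2)*sin(z)


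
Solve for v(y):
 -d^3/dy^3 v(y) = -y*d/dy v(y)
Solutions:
 v(y) = C1 + Integral(C2*airyai(y) + C3*airybi(y), y)


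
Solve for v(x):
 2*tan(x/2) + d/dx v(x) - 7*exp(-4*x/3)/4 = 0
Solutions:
 v(x) = C1 - 2*log(tan(x/2)^2 + 1) - 21*exp(-4*x/3)/16


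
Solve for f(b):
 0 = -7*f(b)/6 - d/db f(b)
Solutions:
 f(b) = C1*exp(-7*b/6)


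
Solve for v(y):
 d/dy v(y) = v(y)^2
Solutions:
 v(y) = -1/(C1 + y)


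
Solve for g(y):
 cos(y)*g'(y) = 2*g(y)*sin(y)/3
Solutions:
 g(y) = C1/cos(y)^(2/3)


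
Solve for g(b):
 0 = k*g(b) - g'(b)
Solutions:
 g(b) = C1*exp(b*k)


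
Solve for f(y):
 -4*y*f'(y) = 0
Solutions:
 f(y) = C1


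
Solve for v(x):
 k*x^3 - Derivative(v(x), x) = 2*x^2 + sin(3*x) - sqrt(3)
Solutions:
 v(x) = C1 + k*x^4/4 - 2*x^3/3 + sqrt(3)*x + cos(3*x)/3


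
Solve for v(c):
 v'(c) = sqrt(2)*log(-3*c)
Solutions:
 v(c) = C1 + sqrt(2)*c*log(-c) + sqrt(2)*c*(-1 + log(3))


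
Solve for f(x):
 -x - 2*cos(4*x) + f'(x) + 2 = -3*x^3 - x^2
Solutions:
 f(x) = C1 - 3*x^4/4 - x^3/3 + x^2/2 - 2*x + sin(4*x)/2


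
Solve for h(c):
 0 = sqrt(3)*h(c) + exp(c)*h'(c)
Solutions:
 h(c) = C1*exp(sqrt(3)*exp(-c))


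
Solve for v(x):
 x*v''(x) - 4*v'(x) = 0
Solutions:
 v(x) = C1 + C2*x^5


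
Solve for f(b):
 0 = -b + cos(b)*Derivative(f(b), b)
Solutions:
 f(b) = C1 + Integral(b/cos(b), b)


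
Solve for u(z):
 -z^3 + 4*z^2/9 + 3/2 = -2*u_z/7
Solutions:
 u(z) = C1 + 7*z^4/8 - 14*z^3/27 - 21*z/4
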